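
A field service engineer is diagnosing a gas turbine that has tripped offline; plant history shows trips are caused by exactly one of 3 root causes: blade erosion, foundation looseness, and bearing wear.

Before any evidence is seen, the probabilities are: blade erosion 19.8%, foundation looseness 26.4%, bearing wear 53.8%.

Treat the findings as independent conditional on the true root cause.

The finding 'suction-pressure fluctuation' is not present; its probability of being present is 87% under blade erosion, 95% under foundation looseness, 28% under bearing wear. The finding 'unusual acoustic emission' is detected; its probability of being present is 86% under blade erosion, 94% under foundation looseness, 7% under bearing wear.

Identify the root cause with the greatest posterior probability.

Multiply each prior by the joint likelihood of the evidence pattern (using 1 − P(present | H) for each absent finding):
  blade erosion: 0.198 × (1 − 0.87) × 0.86 = 0.022136
  foundation looseness: 0.264 × (1 − 0.95) × 0.94 = 0.012408
  bearing wear: 0.538 × (1 − 0.28) × 0.07 = 0.027115
Normalizing constant Z = 0.022136 + 0.012408 + 0.027115 = 0.06166.
P(blade erosion | evidence) ≈ 0.022136 / 0.06166 ≈ 0.359
P(foundation looseness | evidence) ≈ 0.012408 / 0.06166 ≈ 0.201
P(bearing wear | evidence) ≈ 0.027115 / 0.06166 ≈ 0.440
The largest is 0.440, so bearing wear is most probable.

bearing wear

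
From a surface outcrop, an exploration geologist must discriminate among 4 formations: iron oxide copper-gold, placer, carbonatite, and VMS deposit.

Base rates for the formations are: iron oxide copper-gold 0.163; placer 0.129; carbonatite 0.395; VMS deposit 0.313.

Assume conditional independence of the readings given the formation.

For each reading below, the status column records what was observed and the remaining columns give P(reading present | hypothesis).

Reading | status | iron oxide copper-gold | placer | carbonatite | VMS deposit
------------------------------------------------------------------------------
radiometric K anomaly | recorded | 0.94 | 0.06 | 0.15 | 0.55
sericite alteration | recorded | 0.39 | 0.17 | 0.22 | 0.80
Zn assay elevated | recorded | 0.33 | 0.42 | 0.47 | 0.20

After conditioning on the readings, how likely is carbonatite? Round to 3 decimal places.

0.114

By Bayes' rule with conditional independence, the unnormalized weight for each hypothesis is prior × ∏ likelihoods:
  iron oxide copper-gold: 0.163 × 0.94 × 0.39 × 0.33 = 0.019719
  placer: 0.129 × 0.06 × 0.17 × 0.42 = 0.00055264
  carbonatite: 0.395 × 0.15 × 0.22 × 0.47 = 0.0061264
  VMS deposit: 0.313 × 0.55 × 0.80 × 0.20 = 0.027544
Marginal likelihood of the evidence = 0.053943.
P(carbonatite | evidence) = 0.0061264 / 0.053943 ≈ 0.114.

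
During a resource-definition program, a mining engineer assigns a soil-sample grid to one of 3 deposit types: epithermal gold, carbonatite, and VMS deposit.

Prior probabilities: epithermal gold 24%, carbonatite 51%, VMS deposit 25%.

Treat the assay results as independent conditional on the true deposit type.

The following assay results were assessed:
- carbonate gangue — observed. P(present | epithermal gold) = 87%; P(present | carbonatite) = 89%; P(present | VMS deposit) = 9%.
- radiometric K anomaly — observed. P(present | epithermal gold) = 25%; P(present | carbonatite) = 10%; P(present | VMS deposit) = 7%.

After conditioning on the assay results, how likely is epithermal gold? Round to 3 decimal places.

For each hypothesis, the unnormalized posterior weight is prior × product of the assay result likelihoods:
  epithermal gold: 0.24 × 0.87 × 0.25 = 0.0522
  carbonatite: 0.51 × 0.89 × 0.10 = 0.04539
  VMS deposit: 0.25 × 0.09 × 0.07 = 0.001575
Normalizing constant Z = 0.0522 + 0.04539 + 0.001575 = 0.099165.
P(epithermal gold | evidence) = 0.0522 / 0.099165 ≈ 0.526.

0.526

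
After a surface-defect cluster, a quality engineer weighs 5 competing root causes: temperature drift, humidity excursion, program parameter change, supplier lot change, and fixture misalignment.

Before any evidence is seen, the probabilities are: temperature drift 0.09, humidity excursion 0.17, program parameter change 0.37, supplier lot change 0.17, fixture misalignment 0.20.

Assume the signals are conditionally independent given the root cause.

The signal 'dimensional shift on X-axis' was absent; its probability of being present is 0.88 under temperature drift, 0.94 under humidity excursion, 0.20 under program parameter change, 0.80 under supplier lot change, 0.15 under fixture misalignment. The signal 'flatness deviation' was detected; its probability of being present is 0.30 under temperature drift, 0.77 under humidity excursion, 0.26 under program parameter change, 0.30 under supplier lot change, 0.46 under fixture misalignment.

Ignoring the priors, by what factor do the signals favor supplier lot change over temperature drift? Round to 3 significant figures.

Joint likelihood of the signal pattern under each hypothesis (using 1 − P(present | H) for each absent signal):
  supplier lot change: (1 − 0.80) × 0.30 = 0.06
  temperature drift: (1 − 0.88) × 0.30 = 0.036
Bayes factor = 0.06 / 0.036 ≈ 1.67

1.67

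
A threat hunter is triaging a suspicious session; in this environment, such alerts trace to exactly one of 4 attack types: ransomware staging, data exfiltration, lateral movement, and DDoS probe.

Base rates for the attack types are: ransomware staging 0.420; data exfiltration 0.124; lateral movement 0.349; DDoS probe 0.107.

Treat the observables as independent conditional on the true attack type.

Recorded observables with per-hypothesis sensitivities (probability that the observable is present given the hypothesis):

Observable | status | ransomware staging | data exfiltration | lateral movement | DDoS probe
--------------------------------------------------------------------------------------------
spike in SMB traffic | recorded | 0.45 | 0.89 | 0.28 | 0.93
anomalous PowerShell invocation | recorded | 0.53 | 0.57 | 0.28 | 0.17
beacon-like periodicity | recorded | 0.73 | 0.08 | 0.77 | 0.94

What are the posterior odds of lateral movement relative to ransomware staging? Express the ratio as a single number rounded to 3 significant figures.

0.288

Unnormalized posterior weight (prior times the observable likelihoods) for each of the two hypotheses:
  lateral movement: 0.349 × 0.28 × 0.28 × 0.77 = 0.021068
  ransomware staging: 0.420 × 0.45 × 0.53 × 0.73 = 0.073124
Odds(lateral movement : ransomware staging) = 0.021068 / 0.073124 ≈ 0.288.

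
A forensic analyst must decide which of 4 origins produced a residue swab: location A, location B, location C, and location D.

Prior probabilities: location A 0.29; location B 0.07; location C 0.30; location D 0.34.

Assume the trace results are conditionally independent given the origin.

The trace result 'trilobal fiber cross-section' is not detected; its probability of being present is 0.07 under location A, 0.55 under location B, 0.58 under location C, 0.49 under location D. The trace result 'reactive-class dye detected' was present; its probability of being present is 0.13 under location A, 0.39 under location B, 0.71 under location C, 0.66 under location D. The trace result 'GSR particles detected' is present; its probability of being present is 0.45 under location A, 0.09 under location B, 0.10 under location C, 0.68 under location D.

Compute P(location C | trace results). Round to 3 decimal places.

By Bayes' rule with conditional independence, the unnormalized weight for each hypothesis is prior × ∏ likelihoods (using 1 − P(present | H) for each absent trace result):
  location A: 0.29 × (1 − 0.07) × 0.13 × 0.45 = 0.015777
  location B: 0.07 × (1 − 0.55) × 0.39 × 0.09 = 0.0011057
  location C: 0.30 × (1 − 0.58) × 0.71 × 0.10 = 0.008946
  location D: 0.34 × (1 − 0.49) × 0.66 × 0.68 = 0.077822
Marginal likelihood of the evidence = 0.10365.
P(location C | evidence) = 0.008946 / 0.10365 ≈ 0.086.

0.086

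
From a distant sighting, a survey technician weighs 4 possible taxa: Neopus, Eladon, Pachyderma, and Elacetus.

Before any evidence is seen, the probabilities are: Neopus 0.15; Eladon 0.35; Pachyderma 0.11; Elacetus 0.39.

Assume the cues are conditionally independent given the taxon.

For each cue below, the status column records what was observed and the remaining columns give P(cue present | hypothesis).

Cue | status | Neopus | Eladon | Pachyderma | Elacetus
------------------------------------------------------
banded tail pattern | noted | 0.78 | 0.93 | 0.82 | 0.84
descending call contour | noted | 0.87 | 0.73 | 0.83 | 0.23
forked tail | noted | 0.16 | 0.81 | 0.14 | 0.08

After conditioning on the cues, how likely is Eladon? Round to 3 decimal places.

0.854

Multiply each prior by the joint likelihood of the cue pattern:
  Neopus: 0.15 × 0.78 × 0.87 × 0.16 = 0.016286
  Eladon: 0.35 × 0.93 × 0.73 × 0.81 = 0.19247
  Pachyderma: 0.11 × 0.82 × 0.83 × 0.14 = 0.010481
  Elacetus: 0.39 × 0.84 × 0.23 × 0.08 = 0.0060278
The unnormalized weights sum to 0.22526.
P(Eladon | evidence) = 0.19247 / 0.22526 ≈ 0.854.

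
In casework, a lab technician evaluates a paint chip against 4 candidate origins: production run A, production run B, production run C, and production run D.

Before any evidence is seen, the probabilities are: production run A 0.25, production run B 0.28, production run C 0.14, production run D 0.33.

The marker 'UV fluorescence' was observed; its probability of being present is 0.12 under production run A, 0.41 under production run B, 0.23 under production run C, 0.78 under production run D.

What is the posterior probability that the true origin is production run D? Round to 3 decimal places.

By Bayes' rule, the unnormalized weight for each hypothesis is prior × likelihood:
  production run A: 0.25 × 0.12 = 0.03
  production run B: 0.28 × 0.41 = 0.1148
  production run C: 0.14 × 0.23 = 0.0322
  production run D: 0.33 × 0.78 = 0.2574
The unnormalized weights sum to 0.4344.
P(production run D | evidence) = 0.2574 / 0.4344 ≈ 0.593.

0.593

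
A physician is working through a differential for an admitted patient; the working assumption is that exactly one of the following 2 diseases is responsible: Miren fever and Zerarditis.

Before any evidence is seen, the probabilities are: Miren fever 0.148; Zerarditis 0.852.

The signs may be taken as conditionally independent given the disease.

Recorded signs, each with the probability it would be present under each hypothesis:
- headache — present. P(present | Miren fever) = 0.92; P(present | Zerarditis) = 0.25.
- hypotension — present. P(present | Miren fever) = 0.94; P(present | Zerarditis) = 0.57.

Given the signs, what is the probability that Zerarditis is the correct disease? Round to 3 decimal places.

0.487

For each hypothesis, the unnormalized posterior weight is prior × product of the sign likelihoods:
  Miren fever: 0.148 × 0.92 × 0.94 = 0.12799
  Zerarditis: 0.852 × 0.25 × 0.57 = 0.12141
Marginal likelihood of the evidence = 0.2494.
P(Zerarditis | evidence) = 0.12141 / 0.2494 ≈ 0.487.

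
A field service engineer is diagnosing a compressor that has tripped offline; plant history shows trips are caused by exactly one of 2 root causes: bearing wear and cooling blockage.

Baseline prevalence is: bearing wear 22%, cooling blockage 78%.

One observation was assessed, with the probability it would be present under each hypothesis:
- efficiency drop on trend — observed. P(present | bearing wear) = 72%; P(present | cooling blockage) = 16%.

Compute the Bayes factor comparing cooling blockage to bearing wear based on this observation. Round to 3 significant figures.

Likelihood of this observation under each hypothesis:
  cooling blockage: 0.16
  bearing wear: 0.72
Bayes factor = 0.16 / 0.72 ≈ 0.222

0.222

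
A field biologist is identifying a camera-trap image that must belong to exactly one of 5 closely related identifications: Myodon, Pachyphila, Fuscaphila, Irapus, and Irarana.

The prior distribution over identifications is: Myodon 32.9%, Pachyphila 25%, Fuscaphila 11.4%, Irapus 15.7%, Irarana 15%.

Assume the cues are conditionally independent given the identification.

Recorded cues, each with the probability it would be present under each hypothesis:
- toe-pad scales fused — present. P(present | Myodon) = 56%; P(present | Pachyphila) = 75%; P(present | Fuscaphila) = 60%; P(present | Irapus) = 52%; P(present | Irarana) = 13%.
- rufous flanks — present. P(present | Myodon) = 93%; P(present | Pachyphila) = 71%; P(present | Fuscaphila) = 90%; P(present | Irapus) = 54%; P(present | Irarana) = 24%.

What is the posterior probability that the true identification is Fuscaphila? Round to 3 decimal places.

0.148

By Bayes' rule with conditional independence, the unnormalized weight for each hypothesis is prior × ∏ likelihoods:
  Myodon: 0.329 × 0.56 × 0.93 = 0.17134
  Pachyphila: 0.250 × 0.75 × 0.71 = 0.13312
  Fuscaphila: 0.114 × 0.60 × 0.90 = 0.06156
  Irapus: 0.157 × 0.52 × 0.54 = 0.044086
  Irarana: 0.150 × 0.13 × 0.24 = 0.00468
The unnormalized weights sum to 0.41479.
P(Fuscaphila | evidence) = 0.06156 / 0.41479 ≈ 0.148.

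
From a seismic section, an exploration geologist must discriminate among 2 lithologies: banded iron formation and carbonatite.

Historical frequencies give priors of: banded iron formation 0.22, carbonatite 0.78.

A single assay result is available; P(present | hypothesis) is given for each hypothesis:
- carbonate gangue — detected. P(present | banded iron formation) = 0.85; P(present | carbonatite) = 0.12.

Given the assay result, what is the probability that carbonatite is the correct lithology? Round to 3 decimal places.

For each hypothesis, the unnormalized posterior weight is prior × likelihood:
  banded iron formation: 0.22 × 0.85 = 0.187
  carbonatite: 0.78 × 0.12 = 0.0936
Normalizing constant Z = 0.187 + 0.0936 = 0.2806.
P(carbonatite | evidence) = 0.0936 / 0.2806 ≈ 0.334.

0.334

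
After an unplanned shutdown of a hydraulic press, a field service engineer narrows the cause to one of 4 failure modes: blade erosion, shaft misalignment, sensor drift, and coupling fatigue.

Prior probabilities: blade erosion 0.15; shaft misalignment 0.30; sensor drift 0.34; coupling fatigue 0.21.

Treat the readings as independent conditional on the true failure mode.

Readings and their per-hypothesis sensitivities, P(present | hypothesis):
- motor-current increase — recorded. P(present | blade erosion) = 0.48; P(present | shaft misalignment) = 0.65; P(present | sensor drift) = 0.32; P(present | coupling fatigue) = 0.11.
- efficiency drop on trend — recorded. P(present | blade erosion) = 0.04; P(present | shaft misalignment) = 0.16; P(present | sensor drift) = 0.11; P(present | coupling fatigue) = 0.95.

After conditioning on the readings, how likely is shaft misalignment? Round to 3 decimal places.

0.459

For each hypothesis, the unnormalized posterior weight is prior × product of the reading likelihoods:
  blade erosion: 0.15 × 0.48 × 0.04 = 0.00288
  shaft misalignment: 0.30 × 0.65 × 0.16 = 0.0312
  sensor drift: 0.34 × 0.32 × 0.11 = 0.011968
  coupling fatigue: 0.21 × 0.11 × 0.95 = 0.021945
Marginal likelihood of the evidence = 0.067993.
P(shaft misalignment | evidence) = 0.0312 / 0.067993 ≈ 0.459.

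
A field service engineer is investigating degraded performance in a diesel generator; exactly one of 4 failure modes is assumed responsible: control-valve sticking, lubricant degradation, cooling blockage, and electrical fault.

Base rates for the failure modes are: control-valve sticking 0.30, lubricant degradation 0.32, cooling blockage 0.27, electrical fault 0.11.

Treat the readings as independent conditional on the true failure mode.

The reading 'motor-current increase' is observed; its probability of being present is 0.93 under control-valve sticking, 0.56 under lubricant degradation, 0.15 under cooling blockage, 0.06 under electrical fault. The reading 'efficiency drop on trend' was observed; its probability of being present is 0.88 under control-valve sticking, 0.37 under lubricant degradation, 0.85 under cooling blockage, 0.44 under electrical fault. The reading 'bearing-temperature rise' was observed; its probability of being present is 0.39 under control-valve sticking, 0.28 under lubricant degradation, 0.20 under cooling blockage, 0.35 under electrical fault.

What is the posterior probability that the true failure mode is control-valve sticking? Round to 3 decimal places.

For each hypothesis, the unnormalized posterior weight is prior × product of the reading likelihoods:
  control-valve sticking: 0.30 × 0.93 × 0.88 × 0.39 = 0.095753
  lubricant degradation: 0.32 × 0.56 × 0.37 × 0.28 = 0.018565
  cooling blockage: 0.27 × 0.15 × 0.85 × 0.20 = 0.006885
  electrical fault: 0.11 × 0.06 × 0.44 × 0.35 = 0.0010164
Normalizing constant Z = 0.095753 + 0.018565 + 0.006885 + 0.0010164 = 0.12222.
P(control-valve sticking | evidence) = 0.095753 / 0.12222 ≈ 0.783.

0.783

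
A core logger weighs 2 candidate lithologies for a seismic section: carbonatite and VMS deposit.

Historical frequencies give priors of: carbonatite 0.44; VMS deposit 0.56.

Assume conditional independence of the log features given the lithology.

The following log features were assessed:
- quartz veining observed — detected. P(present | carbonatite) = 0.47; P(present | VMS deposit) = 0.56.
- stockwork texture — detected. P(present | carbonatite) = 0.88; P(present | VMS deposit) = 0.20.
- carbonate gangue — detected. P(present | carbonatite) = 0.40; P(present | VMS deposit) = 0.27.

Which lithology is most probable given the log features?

For each hypothesis, the unnormalized posterior weight is prior × product of the log feature likelihoods:
  carbonatite: 0.44 × 0.47 × 0.88 × 0.40 = 0.072794
  VMS deposit: 0.56 × 0.56 × 0.20 × 0.27 = 0.016934
Normalizing constant Z = 0.072794 + 0.016934 = 0.089728.
P(carbonatite | evidence) ≈ 0.072794 / 0.089728 ≈ 0.811
P(VMS deposit | evidence) ≈ 0.016934 / 0.089728 ≈ 0.189
The largest is 0.811, so carbonatite is most probable.

carbonatite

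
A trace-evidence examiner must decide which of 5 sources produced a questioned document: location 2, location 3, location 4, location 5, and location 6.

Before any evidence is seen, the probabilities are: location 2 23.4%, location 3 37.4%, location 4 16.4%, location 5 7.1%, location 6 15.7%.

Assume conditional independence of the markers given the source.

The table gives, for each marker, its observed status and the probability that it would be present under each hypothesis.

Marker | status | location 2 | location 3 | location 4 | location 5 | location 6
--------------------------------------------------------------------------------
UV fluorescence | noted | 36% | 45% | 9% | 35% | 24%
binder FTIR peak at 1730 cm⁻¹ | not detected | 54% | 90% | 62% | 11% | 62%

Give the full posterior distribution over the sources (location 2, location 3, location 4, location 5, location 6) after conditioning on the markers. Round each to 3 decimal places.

For each hypothesis, the unnormalized posterior weight is prior × product of the marker likelihoods (using 1 − P(present | H) for each absent marker):
  location 2: 0.234 × 0.36 × (1 − 0.54) = 0.03875
  location 3: 0.374 × 0.45 × (1 − 0.90) = 0.01683
  location 4: 0.164 × 0.09 × (1 − 0.62) = 0.0056088
  location 5: 0.071 × 0.35 × (1 − 0.11) = 0.022116
  location 6: 0.157 × 0.24 × (1 − 0.62) = 0.014318
Marginal likelihood of the evidence = 0.097624.
P(location 2 | evidence) = 0.03875 / 0.097624 ≈ 0.397
P(location 3 | evidence) = 0.01683 / 0.097624 ≈ 0.172
P(location 4 | evidence) = 0.0056088 / 0.097624 ≈ 0.057
P(location 5 | evidence) = 0.022116 / 0.097624 ≈ 0.227
P(location 6 | evidence) = 0.014318 / 0.097624 ≈ 0.147

0.397, 0.172, 0.057, 0.227, 0.147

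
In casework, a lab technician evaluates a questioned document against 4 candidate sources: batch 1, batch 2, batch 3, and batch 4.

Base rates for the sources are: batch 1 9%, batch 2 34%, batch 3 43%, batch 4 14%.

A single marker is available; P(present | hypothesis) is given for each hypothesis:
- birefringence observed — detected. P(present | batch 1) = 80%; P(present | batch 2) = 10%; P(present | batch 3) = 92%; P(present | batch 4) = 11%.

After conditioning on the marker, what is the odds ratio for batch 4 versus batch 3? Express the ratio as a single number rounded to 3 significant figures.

0.0389

Posterior odds equal prior odds times the likelihood ratio; only the two competing hypotheses matter.
  batch 4: 0.14 × 0.11 = 0.0154
  batch 3: 0.43 × 0.92 = 0.3956
Posterior odds = 0.0154 / 0.3956 ≈ 0.0389.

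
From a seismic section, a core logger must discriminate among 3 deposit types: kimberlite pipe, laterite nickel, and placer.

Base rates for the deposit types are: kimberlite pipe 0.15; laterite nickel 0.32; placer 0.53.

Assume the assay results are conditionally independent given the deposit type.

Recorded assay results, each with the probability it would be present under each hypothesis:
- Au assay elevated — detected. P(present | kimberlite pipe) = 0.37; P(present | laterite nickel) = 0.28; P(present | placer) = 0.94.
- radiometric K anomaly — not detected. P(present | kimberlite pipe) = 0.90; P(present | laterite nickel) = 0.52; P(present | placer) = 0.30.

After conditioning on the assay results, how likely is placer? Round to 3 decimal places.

By Bayes' rule with conditional independence, the unnormalized weight for each hypothesis is prior × ∏ likelihoods (using 1 − P(present | H) for each absent assay result):
  kimberlite pipe: 0.15 × 0.37 × (1 − 0.90) = 0.00555
  laterite nickel: 0.32 × 0.28 × (1 − 0.52) = 0.043008
  placer: 0.53 × 0.94 × (1 − 0.30) = 0.34874
The unnormalized weights sum to 0.3973.
P(placer | evidence) = 0.34874 / 0.3973 ≈ 0.878.

0.878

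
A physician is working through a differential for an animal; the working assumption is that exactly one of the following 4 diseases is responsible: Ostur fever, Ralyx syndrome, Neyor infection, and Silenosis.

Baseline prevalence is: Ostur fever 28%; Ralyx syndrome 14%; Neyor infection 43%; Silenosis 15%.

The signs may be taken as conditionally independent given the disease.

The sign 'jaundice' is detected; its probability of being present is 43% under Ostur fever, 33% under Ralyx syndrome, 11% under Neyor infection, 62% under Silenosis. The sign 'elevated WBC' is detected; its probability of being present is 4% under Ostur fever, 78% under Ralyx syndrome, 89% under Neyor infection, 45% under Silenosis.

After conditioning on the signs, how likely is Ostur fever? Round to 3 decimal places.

By Bayes' rule with conditional independence, the unnormalized weight for each hypothesis is prior × ∏ likelihoods:
  Ostur fever: 0.28 × 0.43 × 0.04 = 0.004816
  Ralyx syndrome: 0.14 × 0.33 × 0.78 = 0.036036
  Neyor infection: 0.43 × 0.11 × 0.89 = 0.042097
  Silenosis: 0.15 × 0.62 × 0.45 = 0.04185
The unnormalized weights sum to 0.1248.
P(Ostur fever | evidence) = 0.004816 / 0.1248 ≈ 0.039.

0.039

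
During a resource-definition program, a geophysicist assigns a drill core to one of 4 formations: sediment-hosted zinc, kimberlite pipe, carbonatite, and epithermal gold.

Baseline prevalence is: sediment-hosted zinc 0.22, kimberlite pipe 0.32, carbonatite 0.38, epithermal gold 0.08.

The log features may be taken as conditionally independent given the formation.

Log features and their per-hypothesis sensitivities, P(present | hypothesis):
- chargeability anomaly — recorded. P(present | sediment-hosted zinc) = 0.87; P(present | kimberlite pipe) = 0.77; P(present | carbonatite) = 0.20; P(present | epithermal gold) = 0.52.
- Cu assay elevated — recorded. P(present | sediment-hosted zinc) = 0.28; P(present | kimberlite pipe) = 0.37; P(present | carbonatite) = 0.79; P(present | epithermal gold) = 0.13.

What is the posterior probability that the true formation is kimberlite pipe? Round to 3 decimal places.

0.434

By Bayes' rule with conditional independence, the unnormalized weight for each hypothesis is prior × ∏ likelihoods:
  sediment-hosted zinc: 0.22 × 0.87 × 0.28 = 0.053592
  kimberlite pipe: 0.32 × 0.77 × 0.37 = 0.091168
  carbonatite: 0.38 × 0.20 × 0.79 = 0.06004
  epithermal gold: 0.08 × 0.52 × 0.13 = 0.005408
Normalizing constant Z = 0.053592 + 0.091168 + 0.06004 + 0.005408 = 0.21021.
P(kimberlite pipe | evidence) = 0.091168 / 0.21021 ≈ 0.434.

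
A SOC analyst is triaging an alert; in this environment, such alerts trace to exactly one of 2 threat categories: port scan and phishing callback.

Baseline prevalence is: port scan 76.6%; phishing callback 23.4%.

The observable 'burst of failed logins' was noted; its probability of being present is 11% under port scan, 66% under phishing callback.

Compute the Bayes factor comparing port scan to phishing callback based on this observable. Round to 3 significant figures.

Likelihood of this observable under each hypothesis:
  port scan: 0.11
  phishing callback: 0.66
Bayes factor = 0.11 / 0.66 ≈ 0.167

0.167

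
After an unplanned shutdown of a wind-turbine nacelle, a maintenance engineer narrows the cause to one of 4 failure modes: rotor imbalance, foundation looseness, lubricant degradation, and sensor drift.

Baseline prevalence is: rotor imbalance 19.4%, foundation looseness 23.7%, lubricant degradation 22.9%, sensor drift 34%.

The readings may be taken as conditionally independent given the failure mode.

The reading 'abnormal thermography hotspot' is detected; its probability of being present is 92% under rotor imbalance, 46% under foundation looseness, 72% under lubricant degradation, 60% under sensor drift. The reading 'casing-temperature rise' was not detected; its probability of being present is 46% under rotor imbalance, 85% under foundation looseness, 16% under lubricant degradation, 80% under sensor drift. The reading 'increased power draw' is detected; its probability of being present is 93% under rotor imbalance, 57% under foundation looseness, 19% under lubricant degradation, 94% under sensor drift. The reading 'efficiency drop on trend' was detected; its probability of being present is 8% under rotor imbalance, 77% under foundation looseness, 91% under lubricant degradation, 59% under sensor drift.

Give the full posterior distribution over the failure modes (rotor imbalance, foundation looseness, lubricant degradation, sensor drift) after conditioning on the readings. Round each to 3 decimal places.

Multiply each prior by the joint likelihood of the reading pattern (using 1 − P(present | H) for each absent reading):
  rotor imbalance: 0.194 × 0.92 × (1 − 0.46) × 0.93 × 0.08 = 0.0071706
  foundation looseness: 0.237 × 0.46 × (1 − 0.85) × 0.57 × 0.77 = 0.0071773
  lubricant degradation: 0.229 × 0.72 × (1 − 0.16) × 0.19 × 0.91 = 0.023947
  sensor drift: 0.340 × 0.60 × (1 − 0.80) × 0.94 × 0.59 = 0.022628
Normalizing constant Z = 0.0071706 + 0.0071773 + 0.023947 + 0.022628 = 0.060922.
P(rotor imbalance | evidence) = 0.0071706 / 0.060922 ≈ 0.118
P(foundation looseness | evidence) = 0.0071773 / 0.060922 ≈ 0.118
P(lubricant degradation | evidence) = 0.023947 / 0.060922 ≈ 0.393
P(sensor drift | evidence) = 0.022628 / 0.060922 ≈ 0.371

0.118, 0.118, 0.393, 0.371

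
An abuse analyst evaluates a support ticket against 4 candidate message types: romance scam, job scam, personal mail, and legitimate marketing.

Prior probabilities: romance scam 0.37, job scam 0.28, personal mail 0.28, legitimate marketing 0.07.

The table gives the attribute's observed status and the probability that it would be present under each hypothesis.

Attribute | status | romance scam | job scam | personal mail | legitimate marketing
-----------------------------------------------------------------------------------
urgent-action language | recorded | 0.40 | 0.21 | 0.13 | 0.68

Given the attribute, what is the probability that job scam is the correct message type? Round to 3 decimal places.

For each hypothesis, the unnormalized posterior weight is prior × likelihood:
  romance scam: 0.37 × 0.40 = 0.148
  job scam: 0.28 × 0.21 = 0.0588
  personal mail: 0.28 × 0.13 = 0.0364
  legitimate marketing: 0.07 × 0.68 = 0.0476
Normalizing constant Z = 0.148 + 0.0588 + 0.0364 + 0.0476 = 0.2908.
P(job scam | evidence) = 0.0588 / 0.2908 ≈ 0.202.

0.202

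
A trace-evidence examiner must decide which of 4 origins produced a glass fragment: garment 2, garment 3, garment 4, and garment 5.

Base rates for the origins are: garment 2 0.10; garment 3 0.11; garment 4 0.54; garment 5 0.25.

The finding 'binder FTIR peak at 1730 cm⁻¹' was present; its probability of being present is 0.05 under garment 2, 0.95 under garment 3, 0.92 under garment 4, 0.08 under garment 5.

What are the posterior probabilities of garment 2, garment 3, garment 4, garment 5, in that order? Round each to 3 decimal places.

0.008, 0.167, 0.793, 0.032

For each hypothesis, the unnormalized posterior weight is prior × likelihood:
  garment 2: 0.10 × 0.05 = 0.005
  garment 3: 0.11 × 0.95 = 0.1045
  garment 4: 0.54 × 0.92 = 0.4968
  garment 5: 0.25 × 0.08 = 0.02
Normalizing constant Z = 0.005 + 0.1045 + 0.4968 + 0.02 = 0.6263.
P(garment 2 | evidence) = 0.005 / 0.6263 ≈ 0.008
P(garment 3 | evidence) = 0.1045 / 0.6263 ≈ 0.167
P(garment 4 | evidence) = 0.4968 / 0.6263 ≈ 0.793
P(garment 5 | evidence) = 0.02 / 0.6263 ≈ 0.032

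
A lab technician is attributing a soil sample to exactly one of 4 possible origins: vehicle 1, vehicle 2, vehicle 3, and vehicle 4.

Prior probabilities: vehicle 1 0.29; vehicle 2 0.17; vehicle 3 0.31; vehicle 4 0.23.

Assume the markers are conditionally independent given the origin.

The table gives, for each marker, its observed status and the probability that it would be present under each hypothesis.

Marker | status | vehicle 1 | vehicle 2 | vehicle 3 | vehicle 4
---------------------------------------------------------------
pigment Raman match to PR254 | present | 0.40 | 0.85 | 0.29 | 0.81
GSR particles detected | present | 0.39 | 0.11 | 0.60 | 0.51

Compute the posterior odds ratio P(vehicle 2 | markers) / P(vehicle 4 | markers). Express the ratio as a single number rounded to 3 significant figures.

The normalizing constant cancels in an odds ratio, so compute prior × likelihood for the two hypotheses only:
  vehicle 2: 0.17 × 0.85 × 0.11 = 0.015895
  vehicle 4: 0.23 × 0.81 × 0.51 = 0.095013
Posterior odds = 0.015895 / 0.095013 ≈ 0.167.

0.167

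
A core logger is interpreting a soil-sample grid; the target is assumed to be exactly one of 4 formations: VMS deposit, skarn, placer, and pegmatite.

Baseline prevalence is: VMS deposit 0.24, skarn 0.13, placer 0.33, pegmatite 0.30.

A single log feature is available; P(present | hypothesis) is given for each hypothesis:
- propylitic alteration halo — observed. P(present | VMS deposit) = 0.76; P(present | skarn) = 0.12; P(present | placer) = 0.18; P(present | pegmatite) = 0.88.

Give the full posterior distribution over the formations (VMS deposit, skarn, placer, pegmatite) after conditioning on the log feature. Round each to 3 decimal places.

Multiply each prior by the likelihood of the log feature:
  VMS deposit: 0.24 × 0.76 = 0.1824
  skarn: 0.13 × 0.12 = 0.0156
  placer: 0.33 × 0.18 = 0.0594
  pegmatite: 0.30 × 0.88 = 0.264
Normalizing constant Z = 0.1824 + 0.0156 + 0.0594 + 0.264 = 0.5214.
P(VMS deposit | evidence) = 0.1824 / 0.5214 ≈ 0.350
P(skarn | evidence) = 0.0156 / 0.5214 ≈ 0.030
P(placer | evidence) = 0.0594 / 0.5214 ≈ 0.114
P(pegmatite | evidence) = 0.264 / 0.5214 ≈ 0.506

0.350, 0.030, 0.114, 0.506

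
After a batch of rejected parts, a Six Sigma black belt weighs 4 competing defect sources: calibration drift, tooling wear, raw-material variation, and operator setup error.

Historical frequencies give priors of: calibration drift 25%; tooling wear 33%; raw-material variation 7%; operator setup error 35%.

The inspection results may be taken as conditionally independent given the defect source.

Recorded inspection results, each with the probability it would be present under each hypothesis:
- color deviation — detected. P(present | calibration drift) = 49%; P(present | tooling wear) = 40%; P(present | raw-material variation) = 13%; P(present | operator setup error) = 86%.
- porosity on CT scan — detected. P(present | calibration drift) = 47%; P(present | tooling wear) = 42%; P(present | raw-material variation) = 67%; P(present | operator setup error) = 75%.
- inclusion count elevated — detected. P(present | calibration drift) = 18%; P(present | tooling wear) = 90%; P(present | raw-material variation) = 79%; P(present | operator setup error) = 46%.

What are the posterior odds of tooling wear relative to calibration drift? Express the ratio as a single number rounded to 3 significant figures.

Unnormalized posterior weight (prior times the inspection result likelihoods) for each of the two hypotheses:
  tooling wear: 0.33 × 0.40 × 0.42 × 0.90 = 0.049896
  calibration drift: 0.25 × 0.49 × 0.47 × 0.18 = 0.010363
Posterior odds = 0.049896 / 0.010363 ≈ 4.81.

4.81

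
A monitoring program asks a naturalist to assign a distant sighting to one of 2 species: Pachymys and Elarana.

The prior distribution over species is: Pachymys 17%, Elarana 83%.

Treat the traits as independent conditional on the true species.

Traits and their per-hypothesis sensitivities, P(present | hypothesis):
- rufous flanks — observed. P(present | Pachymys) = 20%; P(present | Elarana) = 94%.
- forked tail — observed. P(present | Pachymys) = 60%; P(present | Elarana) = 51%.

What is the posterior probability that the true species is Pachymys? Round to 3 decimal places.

Multiply each prior by the joint likelihood of the trait pattern:
  Pachymys: 0.17 × 0.20 × 0.60 = 0.0204
  Elarana: 0.83 × 0.94 × 0.51 = 0.3979
The unnormalized weights sum to 0.4183.
P(Pachymys | evidence) = 0.0204 / 0.4183 ≈ 0.049.

0.049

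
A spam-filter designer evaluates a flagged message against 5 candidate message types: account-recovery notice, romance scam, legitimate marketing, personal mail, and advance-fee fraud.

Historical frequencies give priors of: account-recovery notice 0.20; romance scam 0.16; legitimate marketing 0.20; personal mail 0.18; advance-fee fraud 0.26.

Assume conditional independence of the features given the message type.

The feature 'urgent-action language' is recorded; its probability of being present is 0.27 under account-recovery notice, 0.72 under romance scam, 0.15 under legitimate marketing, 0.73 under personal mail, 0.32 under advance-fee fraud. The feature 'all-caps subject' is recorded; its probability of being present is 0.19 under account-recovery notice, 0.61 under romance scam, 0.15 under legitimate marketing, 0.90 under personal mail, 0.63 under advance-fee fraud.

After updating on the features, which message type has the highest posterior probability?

personal mail

For each hypothesis, the unnormalized posterior weight is prior × product of the feature likelihoods:
  account-recovery notice: 0.20 × 0.27 × 0.19 = 0.01026
  romance scam: 0.16 × 0.72 × 0.61 = 0.070272
  legitimate marketing: 0.20 × 0.15 × 0.15 = 0.0045
  personal mail: 0.18 × 0.73 × 0.90 = 0.11826
  advance-fee fraud: 0.26 × 0.32 × 0.63 = 0.052416
Normalizing constant Z = 0.01026 + 0.070272 + 0.0045 + 0.11826 + 0.052416 = 0.25571.
P(account-recovery notice | evidence) ≈ 0.01026 / 0.25571 ≈ 0.040
P(romance scam | evidence) ≈ 0.070272 / 0.25571 ≈ 0.275
P(legitimate marketing | evidence) ≈ 0.0045 / 0.25571 ≈ 0.018
P(personal mail | evidence) ≈ 0.11826 / 0.25571 ≈ 0.462
P(advance-fee fraud | evidence) ≈ 0.052416 / 0.25571 ≈ 0.205
The largest is 0.462, so personal mail is most probable.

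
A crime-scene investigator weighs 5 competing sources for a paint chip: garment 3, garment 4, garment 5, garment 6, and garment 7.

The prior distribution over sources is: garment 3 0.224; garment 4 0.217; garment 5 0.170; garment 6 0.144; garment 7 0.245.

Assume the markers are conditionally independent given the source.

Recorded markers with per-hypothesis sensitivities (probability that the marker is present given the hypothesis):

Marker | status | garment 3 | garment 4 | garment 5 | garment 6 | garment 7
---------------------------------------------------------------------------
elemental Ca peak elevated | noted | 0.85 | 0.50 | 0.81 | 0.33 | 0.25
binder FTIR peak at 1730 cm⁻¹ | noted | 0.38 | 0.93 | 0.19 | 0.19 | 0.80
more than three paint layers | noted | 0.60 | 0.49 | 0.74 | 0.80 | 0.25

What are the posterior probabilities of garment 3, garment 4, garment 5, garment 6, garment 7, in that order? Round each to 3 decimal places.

For each hypothesis, the unnormalized posterior weight is prior × product of the marker likelihoods:
  garment 3: 0.224 × 0.85 × 0.38 × 0.60 = 0.043411
  garment 4: 0.217 × 0.50 × 0.93 × 0.49 = 0.049443
  garment 5: 0.170 × 0.81 × 0.19 × 0.74 = 0.019361
  garment 6: 0.144 × 0.33 × 0.19 × 0.80 = 0.007223
  garment 7: 0.245 × 0.25 × 0.80 × 0.25 = 0.01225
Marginal likelihood of the evidence = 0.13169.
P(garment 3 | evidence) = 0.043411 / 0.13169 ≈ 0.330
P(garment 4 | evidence) = 0.049443 / 0.13169 ≈ 0.375
P(garment 5 | evidence) = 0.019361 / 0.13169 ≈ 0.147
P(garment 6 | evidence) = 0.007223 / 0.13169 ≈ 0.055
P(garment 7 | evidence) = 0.01225 / 0.13169 ≈ 0.093

0.330, 0.375, 0.147, 0.055, 0.093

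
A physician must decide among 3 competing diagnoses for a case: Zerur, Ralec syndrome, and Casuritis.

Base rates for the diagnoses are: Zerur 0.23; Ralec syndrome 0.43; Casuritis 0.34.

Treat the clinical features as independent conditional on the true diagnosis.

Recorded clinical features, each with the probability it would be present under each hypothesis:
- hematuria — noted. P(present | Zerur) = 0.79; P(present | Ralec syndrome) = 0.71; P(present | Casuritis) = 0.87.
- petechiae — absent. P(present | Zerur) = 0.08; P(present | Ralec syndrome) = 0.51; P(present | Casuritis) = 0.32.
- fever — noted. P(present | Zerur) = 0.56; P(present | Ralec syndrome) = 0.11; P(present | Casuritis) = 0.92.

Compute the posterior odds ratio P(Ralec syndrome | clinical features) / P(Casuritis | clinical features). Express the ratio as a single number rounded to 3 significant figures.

0.0889

Posterior odds equal prior odds times the likelihood ratio; only the two competing hypotheses matter (using 1 − P(present | H) for each absent clinical feature).
  Ralec syndrome: 0.43 × 0.71 × (1 − 0.51) × 0.11 = 0.016456
  Casuritis: 0.34 × 0.87 × (1 − 0.32) × 0.92 = 0.18505
Odds(Ralec syndrome : Casuritis) = 0.016456 / 0.18505 ≈ 0.0889.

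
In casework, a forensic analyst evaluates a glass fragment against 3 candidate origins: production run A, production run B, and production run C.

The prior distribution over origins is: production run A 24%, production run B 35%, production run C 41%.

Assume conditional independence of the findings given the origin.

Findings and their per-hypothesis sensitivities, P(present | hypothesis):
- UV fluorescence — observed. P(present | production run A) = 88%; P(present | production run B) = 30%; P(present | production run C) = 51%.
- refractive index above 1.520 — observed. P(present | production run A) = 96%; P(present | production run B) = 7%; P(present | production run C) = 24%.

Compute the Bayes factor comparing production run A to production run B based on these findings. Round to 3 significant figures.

Take the product of per-finding likelihoods under each hypothesis, then divide.
  production run A: 0.88 × 0.96 = 0.8448
  production run B: 0.30 × 0.07 = 0.021
Bayes factor = 0.8448 / 0.021 ≈ 40.2

40.2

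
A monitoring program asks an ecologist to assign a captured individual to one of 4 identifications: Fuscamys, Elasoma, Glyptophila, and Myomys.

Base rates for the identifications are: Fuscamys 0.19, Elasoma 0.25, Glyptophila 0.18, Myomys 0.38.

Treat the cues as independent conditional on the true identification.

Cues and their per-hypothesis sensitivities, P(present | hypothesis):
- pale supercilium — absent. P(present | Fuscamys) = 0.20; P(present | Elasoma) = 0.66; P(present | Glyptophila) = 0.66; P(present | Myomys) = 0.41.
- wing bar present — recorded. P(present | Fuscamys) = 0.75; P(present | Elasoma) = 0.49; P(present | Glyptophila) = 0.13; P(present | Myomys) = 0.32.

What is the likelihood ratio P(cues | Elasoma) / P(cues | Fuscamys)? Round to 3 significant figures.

Take the product of per-cue likelihoods under each hypothesis (using 1 − P(present | H) for each absent cue), then divide.
  Elasoma: (1 − 0.66) × 0.49 = 0.1666
  Fuscamys: (1 − 0.20) × 0.75 = 0.6
Bayes factor = 0.1666 / 0.6 ≈ 0.278

0.278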